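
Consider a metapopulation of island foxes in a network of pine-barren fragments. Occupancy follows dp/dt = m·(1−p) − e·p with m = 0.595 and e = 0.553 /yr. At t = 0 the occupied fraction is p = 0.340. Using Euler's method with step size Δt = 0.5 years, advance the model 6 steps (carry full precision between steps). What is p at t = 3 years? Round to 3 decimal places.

0.517

Update rule: p ← p + [m·(1−p) − e·p]·Δt with Δt = 0.5.
  1  |  dp/dt·Δt = +0.102340  |  p_1 = 0.442340
  2  |  dp/dt·Δt = +0.043597  |  p_2 = 0.485937
  3  |  dp/dt·Δt = +0.018572  |  p_3 = 0.504509
  4  |  dp/dt·Δt = +0.007912  |  p_4 = 0.512421
  5  |  dp/dt·Δt = +0.003370  |  p_5 = 0.515791
  6  |  dp/dt·Δt = +0.001436  |  p_6 = 0.517227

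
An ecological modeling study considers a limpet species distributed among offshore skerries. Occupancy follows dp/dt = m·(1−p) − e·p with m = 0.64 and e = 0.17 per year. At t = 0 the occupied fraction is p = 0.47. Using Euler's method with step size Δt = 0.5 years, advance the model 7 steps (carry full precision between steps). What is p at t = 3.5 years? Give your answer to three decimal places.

Update rule: p ← p + [m·(1−p) − e·p]·Δt with Δt = 0.5.
p: 0.47000 → 0.59965  (Δp = +0.12965)
p: 0.59965 → 0.67679  (Δp = +0.07714)
p: 0.67679 → 0.72269  (Δp = +0.04590)
p: 0.72269 → 0.75000  (Δp = +0.02731)
p: 0.75000 → 0.76625  (Δp = +0.01625)
p: 0.76625 → 0.77592  (Δp = +0.00967)
p: 0.77592 → 0.78167  (Δp = +0.00575)

0.782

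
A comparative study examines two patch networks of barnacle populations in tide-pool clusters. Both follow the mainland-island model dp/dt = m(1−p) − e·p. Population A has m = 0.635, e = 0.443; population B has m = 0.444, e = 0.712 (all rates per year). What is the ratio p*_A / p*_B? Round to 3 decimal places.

A: p*_A = m/(m+e) = 0.635/1.0780 = 0.5891.
B: p*_B = 0.444/1.1560 = 0.3841.
p*_A / p*_B = 0.5891/0.3841 = 1.5337.

1.534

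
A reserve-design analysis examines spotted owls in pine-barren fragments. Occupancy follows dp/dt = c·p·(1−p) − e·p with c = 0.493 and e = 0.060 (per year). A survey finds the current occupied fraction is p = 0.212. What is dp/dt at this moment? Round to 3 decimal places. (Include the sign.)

0.070

Colonization term: c·p·(1−p) = 0.493×0.212×0.7880 = 0.08236.
Extinction term: e·p = 0.01272.
dp/dt = 0.08236 − 0.01272 = 0.06964.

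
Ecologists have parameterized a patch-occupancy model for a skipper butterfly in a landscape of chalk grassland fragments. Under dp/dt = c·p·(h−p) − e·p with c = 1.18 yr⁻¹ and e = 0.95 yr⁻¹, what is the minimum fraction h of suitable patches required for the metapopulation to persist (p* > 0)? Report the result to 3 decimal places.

0.805

p* = h − e/c is positive only when h > e/c.
h_min = e/c = 0.95/1.18 = 0.8051.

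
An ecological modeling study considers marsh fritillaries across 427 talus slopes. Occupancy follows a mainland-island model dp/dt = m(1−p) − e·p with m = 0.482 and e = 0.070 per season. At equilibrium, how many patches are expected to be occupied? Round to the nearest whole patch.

373

p* = m/(m+e) = 0.482/0.5520 = 0.8732.
Expected occupied patches = N × p* = 427 × 0.8732 = 372.85 ≈ 373.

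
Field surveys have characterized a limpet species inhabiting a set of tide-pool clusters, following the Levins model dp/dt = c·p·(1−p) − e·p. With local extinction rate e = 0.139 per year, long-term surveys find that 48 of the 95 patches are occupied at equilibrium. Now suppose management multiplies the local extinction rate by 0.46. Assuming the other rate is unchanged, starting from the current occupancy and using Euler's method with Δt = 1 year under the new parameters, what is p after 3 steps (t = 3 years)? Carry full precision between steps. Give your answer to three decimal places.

Observed p* = 48/95 = 0.50526.
Balance c(1−p*) = e gives c = e/(1 − 0.50526) = 0.139/0.49474 = 0.28096.
Starting from p₀ = 0.50526; update p ← p + (dp/dt)·Δt with the new parameters.
t = 1: p = 0.50526 + (+0.03793) = 0.54319
t = 2: p = 0.54319 + (+0.03498) = 0.57817
t = 3: p = 0.57817 + (+0.03155) = 0.60973

0.610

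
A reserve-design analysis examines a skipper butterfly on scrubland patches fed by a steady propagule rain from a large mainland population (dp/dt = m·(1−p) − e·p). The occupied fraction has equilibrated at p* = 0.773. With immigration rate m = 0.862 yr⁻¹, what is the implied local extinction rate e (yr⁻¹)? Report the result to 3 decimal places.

0.253

At equilibrium m(1−p*) = e·p*, so e = m(1−p*)/p*.
e = 0.862 × 0.2270 / 0.773 = 0.2531.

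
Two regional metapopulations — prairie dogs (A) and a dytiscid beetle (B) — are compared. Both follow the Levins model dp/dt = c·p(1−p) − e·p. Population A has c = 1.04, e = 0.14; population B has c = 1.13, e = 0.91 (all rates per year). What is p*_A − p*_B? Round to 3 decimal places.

A: p*_A = 1 − 0.14/1.04 = 0.8654.
B: p*_B = 1 − 0.91/1.13 = 0.1947.
p*_A − p*_B = 0.8654 − 0.1947 = 0.6707.

0.671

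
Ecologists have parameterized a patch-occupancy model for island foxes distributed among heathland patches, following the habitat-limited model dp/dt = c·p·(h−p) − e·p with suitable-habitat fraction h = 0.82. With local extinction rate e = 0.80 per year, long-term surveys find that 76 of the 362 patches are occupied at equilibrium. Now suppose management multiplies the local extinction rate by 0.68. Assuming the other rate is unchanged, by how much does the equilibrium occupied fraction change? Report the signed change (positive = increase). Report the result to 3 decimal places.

0.195

Observed p* = 76/362 = 0.20994.
Balance c(h−p*) = e gives c = e/(0.82 − 0.20994) = 0.80/0.61006 = 1.31135.
New p* = 0.82 − e/c = 0.82 − 0.54400/1.31135 = 0.40516.
Δp* = 0.40516 − 0.20994 = +0.19522.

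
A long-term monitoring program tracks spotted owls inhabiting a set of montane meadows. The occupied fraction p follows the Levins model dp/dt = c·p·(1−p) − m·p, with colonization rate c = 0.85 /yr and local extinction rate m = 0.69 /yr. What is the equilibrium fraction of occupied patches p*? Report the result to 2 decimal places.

0.19

Setting dp/dt = 0 and dividing through by p* gives c·(1−p*) = m.
So p* = 1 − m/c = 1 − 0.69/0.85 = 1 − 0.8118 = 0.1882.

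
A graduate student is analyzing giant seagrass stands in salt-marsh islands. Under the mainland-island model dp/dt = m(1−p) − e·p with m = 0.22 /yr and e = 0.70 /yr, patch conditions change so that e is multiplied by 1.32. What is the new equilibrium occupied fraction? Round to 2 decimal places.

0.19

Before: p* = 0.22/(0.22+0.70) = 0.2391.
After: m = 0.22, e = 0.924; p* = 0.22/1.1440 = 0.1923.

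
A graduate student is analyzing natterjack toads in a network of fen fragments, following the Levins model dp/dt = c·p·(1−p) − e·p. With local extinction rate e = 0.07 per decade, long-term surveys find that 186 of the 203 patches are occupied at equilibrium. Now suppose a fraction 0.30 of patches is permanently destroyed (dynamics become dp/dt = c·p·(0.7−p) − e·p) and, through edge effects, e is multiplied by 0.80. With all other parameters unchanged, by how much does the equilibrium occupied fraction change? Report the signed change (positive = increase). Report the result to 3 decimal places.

-0.283

Observed p* = 186/203 = 0.91626.
Balance c(1−p*) = e gives c = e/(1 − 0.91626) = 0.07/0.08374 = 0.83592.
New p* = 0.7 − e/c = 0.7 − 0.05600/0.83592 = 0.63301.
Δp* = 0.63301 − 0.91626 = -0.28325.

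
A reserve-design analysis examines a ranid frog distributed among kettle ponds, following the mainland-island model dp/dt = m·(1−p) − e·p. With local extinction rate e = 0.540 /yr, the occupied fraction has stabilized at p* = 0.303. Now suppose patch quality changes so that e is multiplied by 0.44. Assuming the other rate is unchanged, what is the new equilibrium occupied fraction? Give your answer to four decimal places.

Balance m(1−p*) = e·p* gives m = e·p*/(1−p*) = 0.540×0.30300/0.69700 = 0.23475.
New p* = m/(m+e) = 0.23475/(0.23475+0.23760) = 0.49698.

0.4970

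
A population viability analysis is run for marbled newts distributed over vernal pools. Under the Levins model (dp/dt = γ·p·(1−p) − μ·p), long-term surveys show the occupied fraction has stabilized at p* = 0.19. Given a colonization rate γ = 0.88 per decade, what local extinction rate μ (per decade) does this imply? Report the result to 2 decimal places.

0.71

At equilibrium γ(1−p*) = μ.
μ = 0.88 × (1 − 0.19) = 0.88 × 0.8100 = 0.7128.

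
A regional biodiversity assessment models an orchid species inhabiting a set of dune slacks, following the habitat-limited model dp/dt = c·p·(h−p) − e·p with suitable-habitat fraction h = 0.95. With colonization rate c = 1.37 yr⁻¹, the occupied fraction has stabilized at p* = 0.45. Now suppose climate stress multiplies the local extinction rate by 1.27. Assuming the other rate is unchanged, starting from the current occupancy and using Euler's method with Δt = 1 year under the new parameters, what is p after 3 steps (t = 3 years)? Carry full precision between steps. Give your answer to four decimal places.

Balance c(h−p*) = e gives e = 1.37×(0.95 − 0.45000) = 0.68500.
Starting from p₀ = 0.45000; update p ← p + (dp/dt)·Δt with the new parameters.
  1  |  dp/dt·Δt = -0.083228  |  p_1 = 0.366773
  2  |  dp/dt·Δt = -0.026015  |  p_2 = 0.340758
  3  |  dp/dt·Δt = -0.012025  |  p_3 = 0.328733

0.3287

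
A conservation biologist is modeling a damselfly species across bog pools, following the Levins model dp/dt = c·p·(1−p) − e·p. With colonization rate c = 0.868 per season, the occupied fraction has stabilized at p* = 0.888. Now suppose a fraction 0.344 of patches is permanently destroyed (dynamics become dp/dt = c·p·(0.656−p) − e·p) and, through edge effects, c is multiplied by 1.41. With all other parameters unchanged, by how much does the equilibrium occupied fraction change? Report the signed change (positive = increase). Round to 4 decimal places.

Balance c(1−p*) = e gives e = 0.868×(1 − 0.88800) = 0.09722.
New p* = 0.656 − e/c = 0.656 − 0.09722/1.22388 = 0.57656.
Δp* = 0.57656 − 0.88800 = -0.31144.

-0.3114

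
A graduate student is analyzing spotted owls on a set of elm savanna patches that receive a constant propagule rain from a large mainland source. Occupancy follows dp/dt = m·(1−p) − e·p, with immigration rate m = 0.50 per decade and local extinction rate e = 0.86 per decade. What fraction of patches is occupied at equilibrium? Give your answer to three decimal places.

Setting dp/dt = 0: m − m·p* = e·p*, so m = (m+e)·p*.
p* = m/(m+e) = 0.50/(0.50+0.86) = 0.50/1.3600 = 0.3676.

0.368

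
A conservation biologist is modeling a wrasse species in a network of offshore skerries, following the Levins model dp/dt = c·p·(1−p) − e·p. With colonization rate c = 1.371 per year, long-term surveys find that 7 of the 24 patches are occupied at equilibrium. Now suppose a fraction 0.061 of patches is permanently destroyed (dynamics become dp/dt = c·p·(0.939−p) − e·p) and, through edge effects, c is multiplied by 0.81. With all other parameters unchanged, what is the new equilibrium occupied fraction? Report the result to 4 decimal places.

0.0645

Observed p* = 7/24 = 0.29167.
Balance c(1−p*) = e gives e = 1.371×(1 − 0.29167) = 0.97112.
New p* = 0.939 − e/c = 0.939 − 0.97112/1.11051 = 0.06452.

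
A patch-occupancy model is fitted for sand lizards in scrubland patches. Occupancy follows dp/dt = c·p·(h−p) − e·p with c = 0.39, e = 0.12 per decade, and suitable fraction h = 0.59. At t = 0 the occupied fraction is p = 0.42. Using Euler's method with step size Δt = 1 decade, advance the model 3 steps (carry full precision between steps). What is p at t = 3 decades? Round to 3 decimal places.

Update rule: p ← p + [c·p·(h−p) − e·p]·Δt with Δt = 1.
  1  |  dp/dt·Δt = -0.022554  |  p_1 = 0.397446
  2  |  dp/dt·Δt = -0.017847  |  p_2 = 0.379599
  3  |  dp/dt·Δt = -0.014403  |  p_3 = 0.365196

0.365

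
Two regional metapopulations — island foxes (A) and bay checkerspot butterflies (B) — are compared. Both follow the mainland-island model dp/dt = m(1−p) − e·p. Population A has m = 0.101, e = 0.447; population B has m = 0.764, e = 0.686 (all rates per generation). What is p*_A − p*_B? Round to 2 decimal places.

A: p*_A = m/(m+e) = 0.101/0.5480 = 0.1843.
B: p*_B = 0.764/1.4500 = 0.5269.
p*_A − p*_B = 0.1843 − 0.5269 = -0.3426.

-0.34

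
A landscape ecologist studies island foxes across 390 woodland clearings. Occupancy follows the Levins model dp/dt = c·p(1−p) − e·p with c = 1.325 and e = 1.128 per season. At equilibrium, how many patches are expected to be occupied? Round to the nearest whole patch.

58

p* = 1 − e/c = 1 − 1.128/1.325 = 0.1487.
Expected occupied patches = N × p* = 390 × 0.1487 = 57.98 ≈ 58.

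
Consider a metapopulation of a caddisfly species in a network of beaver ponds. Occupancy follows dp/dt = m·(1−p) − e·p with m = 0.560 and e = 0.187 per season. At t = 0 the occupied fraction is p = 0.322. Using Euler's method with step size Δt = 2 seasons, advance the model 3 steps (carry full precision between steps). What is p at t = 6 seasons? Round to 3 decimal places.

Update rule: p ← p + [m·(1−p) − e·p]·Δt with Δt = 2.
p: 0.32200 → 0.96093  (Δp = +0.63893)
p: 0.96093 → 0.64530  (Δp = -0.31563)
p: 0.64530 → 0.80122  (Δp = +0.15592)

0.801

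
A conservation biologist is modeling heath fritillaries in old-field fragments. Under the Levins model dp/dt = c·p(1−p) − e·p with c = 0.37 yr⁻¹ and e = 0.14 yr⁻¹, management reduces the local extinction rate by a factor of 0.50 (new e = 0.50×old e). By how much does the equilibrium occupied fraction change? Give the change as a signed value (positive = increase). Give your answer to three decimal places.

0.189

Before: p* = 1 − 0.14/0.37 = 0.6216.
After the change, c = 0.37, e = 0.07, so p* = 1 − 0.07/0.37 = 0.8108.
Δp* = 0.8108 − 0.6216 = +0.1892.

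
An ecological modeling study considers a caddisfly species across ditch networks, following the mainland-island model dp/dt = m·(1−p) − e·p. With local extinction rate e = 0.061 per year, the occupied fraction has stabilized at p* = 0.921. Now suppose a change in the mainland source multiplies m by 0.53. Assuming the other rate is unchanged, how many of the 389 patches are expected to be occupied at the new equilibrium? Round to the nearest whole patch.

Balance m(1−p*) = e·p* gives m = e·p*/(1−p*) = 0.061×0.92100/0.07900 = 0.71115.
New p* = m/(m+e) = 0.37691/(0.37691+0.06100) = 0.86070.
Expected occupied = 389 × 0.86070 = 334.81 ≈ 335.

335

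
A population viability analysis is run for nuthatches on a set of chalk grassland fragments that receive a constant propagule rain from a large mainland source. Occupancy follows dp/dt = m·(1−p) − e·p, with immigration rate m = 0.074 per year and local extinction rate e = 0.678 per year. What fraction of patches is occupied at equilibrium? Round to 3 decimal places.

At equilibrium the propagule rain into empty patches balances local extinction: m(1−p*) = e·p*.
p* = m/(m+e) = 0.074/(0.074+0.678) = 0.074/0.7520 = 0.0984.

0.098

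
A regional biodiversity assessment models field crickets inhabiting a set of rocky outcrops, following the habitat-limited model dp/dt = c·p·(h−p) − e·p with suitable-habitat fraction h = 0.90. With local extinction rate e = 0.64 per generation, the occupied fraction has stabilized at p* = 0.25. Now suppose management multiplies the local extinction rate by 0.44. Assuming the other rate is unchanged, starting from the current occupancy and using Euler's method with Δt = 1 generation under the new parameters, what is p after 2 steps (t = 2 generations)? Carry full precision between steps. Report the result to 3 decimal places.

0.431

Balance c(h−p*) = e gives c = e/(0.9 − 0.25000) = 0.64/0.65000 = 0.98462.
Starting from p₀ = 0.25000; update p ← p + (dp/dt)·Δt with the new parameters.
t = 1: p = 0.25000 + (+0.08960) = 0.33960
t = 2: p = 0.33960 + (+0.09175) = 0.43135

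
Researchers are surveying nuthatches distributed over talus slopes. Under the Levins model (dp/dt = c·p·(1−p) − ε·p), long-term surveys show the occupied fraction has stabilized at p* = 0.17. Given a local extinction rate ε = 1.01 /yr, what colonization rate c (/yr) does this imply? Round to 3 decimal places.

1.217

At equilibrium c(1−p*) = ε, so c = ε/(1−p*).
c = 1.01/(1 − 0.17) = 1.01/0.8300 = 1.2169.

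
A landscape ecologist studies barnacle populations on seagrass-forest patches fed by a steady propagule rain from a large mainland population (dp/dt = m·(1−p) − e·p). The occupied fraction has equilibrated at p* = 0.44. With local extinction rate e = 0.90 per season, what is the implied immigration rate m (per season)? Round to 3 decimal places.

At equilibrium m(1−p*) = e·p*, so m = e·p*/(1−p*).
m = 0.90 × 0.44 / 0.5600 = 0.3960/0.5600 = 0.7071.

0.707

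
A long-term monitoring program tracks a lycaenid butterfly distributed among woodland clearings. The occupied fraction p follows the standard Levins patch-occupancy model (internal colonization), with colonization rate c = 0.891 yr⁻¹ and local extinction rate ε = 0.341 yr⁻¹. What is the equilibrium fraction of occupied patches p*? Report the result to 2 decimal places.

Setting dp/dt = 0 and dividing through by p* gives c·(1−p*) = ε.
So p* = 1 − ε/c = 1 − 0.341/0.891 = 1 − 0.3827 = 0.6173.

0.62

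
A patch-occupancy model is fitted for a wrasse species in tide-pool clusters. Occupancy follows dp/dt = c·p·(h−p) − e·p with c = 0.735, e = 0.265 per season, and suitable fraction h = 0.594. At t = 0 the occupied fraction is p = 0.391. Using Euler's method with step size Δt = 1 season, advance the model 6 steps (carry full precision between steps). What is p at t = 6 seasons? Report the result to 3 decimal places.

Update rule: p ← p + [c·p·(h−p) − e·p]·Δt with Δt = 1.
p: 0.39100 → 0.34572  (Δp = -0.04528)
p: 0.34572 → 0.31720  (Δp = -0.02853)
p: 0.31720 → 0.29767  (Δp = -0.01952)
p: 0.29767 → 0.28362  (Δp = -0.01405)
p: 0.28362 → 0.27316  (Δp = -0.01046)
p: 0.27316 → 0.26519  (Δp = -0.00797)

0.265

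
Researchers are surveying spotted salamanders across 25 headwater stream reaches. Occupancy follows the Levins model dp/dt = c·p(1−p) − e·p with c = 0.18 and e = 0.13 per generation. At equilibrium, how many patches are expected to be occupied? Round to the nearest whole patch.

p* = 1 − e/c = 1 − 0.13/0.18 = 0.2778.
Expected occupied patches = N × p* = 25 × 0.2778 = 6.94 ≈ 7.

7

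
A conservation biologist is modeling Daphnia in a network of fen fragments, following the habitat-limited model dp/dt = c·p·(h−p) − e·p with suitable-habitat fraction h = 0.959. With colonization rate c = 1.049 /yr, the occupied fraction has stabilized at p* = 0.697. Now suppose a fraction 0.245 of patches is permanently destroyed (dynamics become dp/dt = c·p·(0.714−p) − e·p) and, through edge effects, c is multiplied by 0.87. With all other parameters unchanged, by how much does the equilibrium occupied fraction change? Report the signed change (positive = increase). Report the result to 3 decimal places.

Balance c(h−p*) = e gives e = 1.049×(0.959 − 0.69700) = 0.27484.
New p* = 0.714 − e/c = 0.714 − 0.27484/0.91263 = 0.41285.
Δp* = 0.41285 − 0.69700 = -0.28415.

-0.284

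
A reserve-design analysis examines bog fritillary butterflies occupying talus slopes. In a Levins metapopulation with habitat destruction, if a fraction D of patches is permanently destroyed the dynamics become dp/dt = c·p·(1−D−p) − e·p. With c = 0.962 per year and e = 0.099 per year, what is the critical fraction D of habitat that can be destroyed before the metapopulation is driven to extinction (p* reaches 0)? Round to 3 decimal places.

The nontrivial equilibrium is p* = (1−D) − e/c; extinction occurs when this hits zero.
So D_crit = 1 − e/c = 1 − 0.099/0.962 = 1 − 0.1029 = 0.8971.
Note this equals the original equilibrium occupancy — the Levins extinction-debt result.

0.897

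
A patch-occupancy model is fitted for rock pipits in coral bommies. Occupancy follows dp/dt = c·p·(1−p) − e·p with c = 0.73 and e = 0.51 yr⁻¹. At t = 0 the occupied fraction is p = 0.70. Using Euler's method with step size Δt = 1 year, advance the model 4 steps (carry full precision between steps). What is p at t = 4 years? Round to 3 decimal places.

Update rule: p ← p + [c·p·(1−p) − e·p]·Δt with Δt = 1.
step 1: Δp = -0.20370, p = 0.49630
step 2: Δp = -0.07062, p = 0.42568
step 3: Δp = -0.03863, p = 0.38705
step 4: Δp = -0.02421, p = 0.36284

0.363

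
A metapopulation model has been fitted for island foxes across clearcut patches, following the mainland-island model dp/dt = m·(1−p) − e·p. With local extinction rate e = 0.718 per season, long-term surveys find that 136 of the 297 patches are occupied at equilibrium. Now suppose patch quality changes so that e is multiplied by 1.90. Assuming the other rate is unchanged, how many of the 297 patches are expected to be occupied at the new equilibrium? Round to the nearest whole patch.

91

Observed p* = 136/297 = 0.45791.
Balance m(1−p*) = e·p* gives m = e·p*/(1−p*) = 0.718×0.45791/0.54209 = 0.60650.
New p* = m/(m+e) = 0.60650/(0.60650+1.36420) = 0.30776.
Expected occupied = 297 × 0.30776 = 91.40 ≈ 91.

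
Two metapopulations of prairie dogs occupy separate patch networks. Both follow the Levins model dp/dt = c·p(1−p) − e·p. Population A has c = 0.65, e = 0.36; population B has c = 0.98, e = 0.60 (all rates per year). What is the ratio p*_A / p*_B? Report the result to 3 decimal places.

1.151

A: p*_A = 1 − 0.36/0.65 = 0.4462.
B: p*_B = 1 − 0.60/0.98 = 0.3878.
p*_A / p*_B = 0.4462/0.3878 = 1.1506.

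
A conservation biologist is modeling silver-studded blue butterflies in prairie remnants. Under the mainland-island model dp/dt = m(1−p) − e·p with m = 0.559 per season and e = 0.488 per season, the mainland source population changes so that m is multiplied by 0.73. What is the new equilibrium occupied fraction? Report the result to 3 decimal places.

0.455

Before: p* = 0.559/(0.559+0.488) = 0.5339.
After: m = 0.40807, e = 0.488; p* = 0.40807/0.8961 = 0.4554.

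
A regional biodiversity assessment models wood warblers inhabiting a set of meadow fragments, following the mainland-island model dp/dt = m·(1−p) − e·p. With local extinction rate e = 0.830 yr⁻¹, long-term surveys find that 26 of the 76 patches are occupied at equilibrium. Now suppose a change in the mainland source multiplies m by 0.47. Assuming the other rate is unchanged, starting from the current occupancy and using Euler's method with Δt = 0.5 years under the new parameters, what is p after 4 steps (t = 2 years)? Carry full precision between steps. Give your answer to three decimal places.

0.204

Observed p* = 26/76 = 0.34211.
Balance m(1−p*) = e·p* gives m = e·p*/(1−p*) = 0.830×0.34211/0.65789 = 0.43160.
Starting from p₀ = 0.34211; update p ← p + (dp/dt)·Δt with the new parameters.
  1  |  dp/dt·Δt = -0.075246  |  p_1 = 0.266859
  2  |  dp/dt·Δt = -0.036387  |  p_2 = 0.230472
  3  |  dp/dt·Δt = -0.017596  |  p_3 = 0.212876
  4  |  dp/dt·Δt = -0.008509  |  p_4 = 0.204367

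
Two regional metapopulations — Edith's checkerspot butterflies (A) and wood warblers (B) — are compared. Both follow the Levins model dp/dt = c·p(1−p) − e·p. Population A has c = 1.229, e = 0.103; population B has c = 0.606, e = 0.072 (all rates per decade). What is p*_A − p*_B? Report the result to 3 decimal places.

0.035

A: p*_A = 1 − 0.103/1.229 = 0.9162.
B: p*_B = 1 − 0.072/0.606 = 0.8812.
p*_A − p*_B = 0.9162 − 0.8812 = 0.0350.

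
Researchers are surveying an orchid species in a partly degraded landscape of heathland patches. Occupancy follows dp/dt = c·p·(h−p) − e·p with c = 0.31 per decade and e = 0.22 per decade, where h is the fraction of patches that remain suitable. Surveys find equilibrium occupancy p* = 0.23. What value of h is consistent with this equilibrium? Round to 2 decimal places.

0.94

At equilibrium c(h−p*) = e, so h = p* + e/c.
h = 0.23 + 0.22/0.31 = 0.23 + 0.7097 = 0.9397.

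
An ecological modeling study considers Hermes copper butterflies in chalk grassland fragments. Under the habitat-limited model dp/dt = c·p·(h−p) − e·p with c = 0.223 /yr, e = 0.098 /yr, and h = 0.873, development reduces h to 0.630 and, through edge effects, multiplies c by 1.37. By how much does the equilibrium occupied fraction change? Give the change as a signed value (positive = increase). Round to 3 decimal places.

-0.124

Before: p* = h − e/c = 0.873 − 0.098/0.223 = 0.873 − 0.4395 = 0.4335.
After: c = 0.30551, e = 0.098, h = 0.630; p* = 0.630 − 0.098/0.30551 = 0.3092.
Δp* = 0.3092 − 0.4335 = -0.1243.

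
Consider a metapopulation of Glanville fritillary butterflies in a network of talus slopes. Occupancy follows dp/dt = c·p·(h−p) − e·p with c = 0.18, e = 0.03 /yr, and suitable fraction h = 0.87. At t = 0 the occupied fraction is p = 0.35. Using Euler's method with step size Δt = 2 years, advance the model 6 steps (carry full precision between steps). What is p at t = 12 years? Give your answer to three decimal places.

Update rule: p ← p + [c·p·(h−p) − e·p]·Δt with Δt = 2.
p: 0.35000 → 0.39452  (Δp = +0.04452)
p: 0.39452 → 0.43838  (Δp = +0.04386)
p: 0.43838 → 0.48019  (Δp = +0.04181)
p: 0.48019 → 0.51877  (Δp = +0.03857)
p: 0.51877 → 0.55324  (Δp = +0.03447)
p: 0.55324 → 0.58313  (Δp = +0.02989)

0.583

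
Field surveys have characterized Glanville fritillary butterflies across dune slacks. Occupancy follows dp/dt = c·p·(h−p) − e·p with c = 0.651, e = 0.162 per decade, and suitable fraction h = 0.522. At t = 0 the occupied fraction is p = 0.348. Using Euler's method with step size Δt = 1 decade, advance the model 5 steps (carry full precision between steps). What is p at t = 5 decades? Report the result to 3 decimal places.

0.296

Update rule: p ← p + [c·p·(h−p) − e·p]·Δt with Δt = 1.
t = 1: p = 0.34800 + (-0.01696) = 0.33104
t = 2: p = 0.33104 + (-0.01248) = 0.31857
t = 3: p = 0.31857 + (-0.00942) = 0.30915
t = 4: p = 0.30915 + (-0.00724) = 0.30190
t = 5: p = 0.30190 + (-0.00565) = 0.29625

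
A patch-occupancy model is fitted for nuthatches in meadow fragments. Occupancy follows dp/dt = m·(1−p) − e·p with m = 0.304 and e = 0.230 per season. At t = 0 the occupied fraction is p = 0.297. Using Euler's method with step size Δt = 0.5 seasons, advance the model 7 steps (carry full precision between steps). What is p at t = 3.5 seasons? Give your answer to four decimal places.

0.5383

Update rule: p ← p + [m·(1−p) − e·p]·Δt with Δt = 0.5.
  1  |  dp/dt·Δt = +0.072701  |  p_1 = 0.369701
  2  |  dp/dt·Δt = +0.053290  |  p_2 = 0.422991
  3  |  dp/dt·Δt = +0.039061  |  p_3 = 0.462052
  4  |  dp/dt·Δt = +0.028632  |  p_4 = 0.490684
  5  |  dp/dt·Δt = +0.020987  |  p_5 = 0.511672
  6  |  dp/dt·Δt = +0.015384  |  p_6 = 0.527055
  7  |  dp/dt·Δt = +0.011276  |  p_7 = 0.538332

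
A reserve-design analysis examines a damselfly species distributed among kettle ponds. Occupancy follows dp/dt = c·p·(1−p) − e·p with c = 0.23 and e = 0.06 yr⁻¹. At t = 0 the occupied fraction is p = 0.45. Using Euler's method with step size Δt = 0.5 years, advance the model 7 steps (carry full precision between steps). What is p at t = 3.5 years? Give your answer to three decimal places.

0.547

Update rule: p ← p + [c·p·(1−p) − e·p]·Δt with Δt = 0.5.
t = 0.5: p = 0.45000 + (+0.01496) = 0.46496
t = 1: p = 0.46496 + (+0.01466) = 0.47962
t = 1.5: p = 0.47962 + (+0.01431) = 0.49394
t = 2: p = 0.49394 + (+0.01393) = 0.50786
t = 2.5: p = 0.50786 + (+0.01351) = 0.52137
t = 3: p = 0.52137 + (+0.01306) = 0.53443
t = 3.5: p = 0.53443 + (+0.01258) = 0.54701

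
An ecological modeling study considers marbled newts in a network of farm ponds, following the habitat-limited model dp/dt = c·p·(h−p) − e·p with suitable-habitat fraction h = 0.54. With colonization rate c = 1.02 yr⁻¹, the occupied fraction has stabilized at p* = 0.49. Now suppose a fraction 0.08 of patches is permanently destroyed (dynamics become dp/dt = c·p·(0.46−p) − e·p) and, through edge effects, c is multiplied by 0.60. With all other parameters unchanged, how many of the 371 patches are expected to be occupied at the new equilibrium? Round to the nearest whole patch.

140

Balance c(h−p*) = e gives e = 1.02×(0.54 − 0.49000) = 0.05100.
New p* = 0.46 − e/c = 0.46 − 0.05100/0.61200 = 0.37667.
Expected occupied = 371 × 0.37667 = 139.74 ≈ 140.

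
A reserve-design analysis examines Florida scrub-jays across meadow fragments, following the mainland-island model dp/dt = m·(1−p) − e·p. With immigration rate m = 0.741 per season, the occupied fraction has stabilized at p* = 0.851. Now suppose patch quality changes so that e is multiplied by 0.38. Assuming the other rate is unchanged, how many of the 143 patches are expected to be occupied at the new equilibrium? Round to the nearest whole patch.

134

Balance m(1−p*) = e·p* gives e = m(1−p*)/p* = 0.741×0.14900/0.85100 = 0.12974.
New p* = m/(m+e) = 0.74100/(0.74100+0.04930) = 0.93762.
Expected occupied = 143 × 0.93762 = 134.08 ≈ 134.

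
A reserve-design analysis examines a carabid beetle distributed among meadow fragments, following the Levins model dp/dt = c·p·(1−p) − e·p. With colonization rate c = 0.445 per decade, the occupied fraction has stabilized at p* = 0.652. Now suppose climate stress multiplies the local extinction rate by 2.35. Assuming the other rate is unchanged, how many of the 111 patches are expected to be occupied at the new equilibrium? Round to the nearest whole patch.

20

Balance c(1−p*) = e gives e = 0.445×(1 − 0.65200) = 0.15486.
New p* = 1 − e/c = 1 − 0.36392/0.44500 = 0.18220.
Expected occupied = 111 × 0.18220 = 20.22 ≈ 20.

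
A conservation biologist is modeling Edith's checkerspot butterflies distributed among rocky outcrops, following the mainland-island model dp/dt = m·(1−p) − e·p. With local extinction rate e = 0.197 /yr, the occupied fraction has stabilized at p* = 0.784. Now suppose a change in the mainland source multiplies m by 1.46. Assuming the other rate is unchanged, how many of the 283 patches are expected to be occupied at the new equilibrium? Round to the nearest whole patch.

238

Balance m(1−p*) = e·p* gives m = e·p*/(1−p*) = 0.197×0.78400/0.21600 = 0.71504.
New p* = m/(m+e) = 1.04396/(1.04396+0.19700) = 0.84125.
Expected occupied = 283 × 0.84125 = 238.07 ≈ 238.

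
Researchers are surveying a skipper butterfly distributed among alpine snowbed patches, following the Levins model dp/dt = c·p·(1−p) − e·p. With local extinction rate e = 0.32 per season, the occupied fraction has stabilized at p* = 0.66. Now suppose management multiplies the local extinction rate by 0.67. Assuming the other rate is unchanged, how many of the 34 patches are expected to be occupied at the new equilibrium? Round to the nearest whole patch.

26

Balance c(1−p*) = e gives c = e/(1 − 0.66000) = 0.32/0.34000 = 0.94118.
New p* = 1 − e/c = 1 − 0.21440/0.94118 = 0.77220.
Expected occupied = 34 × 0.77220 = 26.25 ≈ 26.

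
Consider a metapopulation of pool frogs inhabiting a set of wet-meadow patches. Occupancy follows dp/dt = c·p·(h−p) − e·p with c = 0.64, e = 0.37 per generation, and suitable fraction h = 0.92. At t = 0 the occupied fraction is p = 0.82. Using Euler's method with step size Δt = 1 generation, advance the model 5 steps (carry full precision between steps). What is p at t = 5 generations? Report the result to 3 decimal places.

Update rule: p ← p + [c·p·(h−p) − e·p]·Δt with Δt = 1.
step 1: Δp = -0.25092, p = 0.56908
step 2: Δp = -0.08275, p = 0.48633
step 3: Δp = -0.04496, p = 0.44137
step 4: Δp = -0.02810, p = 0.41326
step 5: Δp = -0.01888, p = 0.39438

0.394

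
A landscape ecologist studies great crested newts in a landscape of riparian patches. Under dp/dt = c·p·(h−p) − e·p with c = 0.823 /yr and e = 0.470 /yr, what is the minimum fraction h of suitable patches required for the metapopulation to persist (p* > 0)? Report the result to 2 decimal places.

p* = h − e/c is positive only when h > e/c.
h_min = e/c = 0.470/0.823 = 0.5711.

0.57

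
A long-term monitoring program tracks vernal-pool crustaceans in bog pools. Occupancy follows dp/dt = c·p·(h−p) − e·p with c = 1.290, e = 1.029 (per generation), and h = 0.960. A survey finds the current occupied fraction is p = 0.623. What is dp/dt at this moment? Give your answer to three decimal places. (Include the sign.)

Colonization term: c·p·(h−p) = 1.290×0.623×0.3370 = 0.27084.
Extinction term: e·p = 0.64107.
dp/dt = 0.27084 − 0.64107 = -0.37023.

-0.370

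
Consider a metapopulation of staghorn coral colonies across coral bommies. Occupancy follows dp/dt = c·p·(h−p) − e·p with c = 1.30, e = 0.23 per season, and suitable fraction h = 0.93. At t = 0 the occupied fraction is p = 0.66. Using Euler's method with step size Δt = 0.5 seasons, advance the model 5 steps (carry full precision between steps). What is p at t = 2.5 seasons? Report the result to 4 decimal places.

0.7490

Update rule: p ← p + [c·p·(h−p) − e·p]·Δt with Δt = 0.5.
step 1: Δp = +0.03993, p = 0.69993
step 2: Δp = +0.02418, p = 0.72411
step 3: Δp = +0.01363, p = 0.73774
step 4: Δp = +0.00735, p = 0.74510
step 5: Δp = +0.00387, p = 0.74896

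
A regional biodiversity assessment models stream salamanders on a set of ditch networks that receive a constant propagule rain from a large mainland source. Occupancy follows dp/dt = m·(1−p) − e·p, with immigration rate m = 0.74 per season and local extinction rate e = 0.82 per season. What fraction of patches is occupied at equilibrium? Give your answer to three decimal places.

0.474

Setting dp/dt = 0: m − m·p* = e·p*, so m = (m+e)·p*.
p* = m/(m+e) = 0.74/(0.74+0.82) = 0.74/1.5600 = 0.4744.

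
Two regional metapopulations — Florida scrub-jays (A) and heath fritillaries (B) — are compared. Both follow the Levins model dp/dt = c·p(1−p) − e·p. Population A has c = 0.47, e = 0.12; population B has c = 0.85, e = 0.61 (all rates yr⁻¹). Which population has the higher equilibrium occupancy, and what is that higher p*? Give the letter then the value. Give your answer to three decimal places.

A: p*_A = 1 − 0.12/0.47 = 0.7447.
B: p*_B = 1 − 0.61/0.85 = 0.2824.
A is higher at 0.7447.

A, 0.745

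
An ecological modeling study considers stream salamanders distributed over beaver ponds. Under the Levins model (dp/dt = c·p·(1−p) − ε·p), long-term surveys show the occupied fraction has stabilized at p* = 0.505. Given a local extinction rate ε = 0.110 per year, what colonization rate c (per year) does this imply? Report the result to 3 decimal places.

0.222

At equilibrium c(1−p*) = ε, so c = ε/(1−p*).
c = 0.110/(1 − 0.505) = 0.110/0.4950 = 0.2222.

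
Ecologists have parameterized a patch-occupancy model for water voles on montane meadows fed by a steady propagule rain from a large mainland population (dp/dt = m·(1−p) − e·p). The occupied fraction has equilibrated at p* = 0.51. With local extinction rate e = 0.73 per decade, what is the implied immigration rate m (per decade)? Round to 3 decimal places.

0.760

At equilibrium m(1−p*) = e·p*, so m = e·p*/(1−p*).
m = 0.73 × 0.51 / 0.4900 = 0.3723/0.4900 = 0.7598.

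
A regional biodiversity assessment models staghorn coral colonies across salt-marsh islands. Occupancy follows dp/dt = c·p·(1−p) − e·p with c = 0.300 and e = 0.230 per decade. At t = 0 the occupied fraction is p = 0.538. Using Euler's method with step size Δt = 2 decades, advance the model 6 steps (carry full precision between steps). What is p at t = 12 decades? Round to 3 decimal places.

Update rule: p ← p + [c·p·(1−p) − e·p]·Δt with Δt = 2.
t = 2: p = 0.53800 + (-0.09835) = 0.43965
t = 4: p = 0.43965 + (-0.05443) = 0.38523
t = 6: p = 0.38523 + (-0.03511) = 0.35012
t = 8: p = 0.35012 + (-0.02453) = 0.32559
t = 10: p = 0.32559 + (-0.01802) = 0.30756
t = 12: p = 0.30756 + (-0.01370) = 0.29387

0.294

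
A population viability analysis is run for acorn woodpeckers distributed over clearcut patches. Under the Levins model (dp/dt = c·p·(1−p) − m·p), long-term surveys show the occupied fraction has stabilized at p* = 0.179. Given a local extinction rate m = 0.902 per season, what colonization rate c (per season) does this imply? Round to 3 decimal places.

At equilibrium c(1−p*) = m, so c = m/(1−p*).
c = 0.902/(1 − 0.179) = 0.902/0.8210 = 1.0987.

1.099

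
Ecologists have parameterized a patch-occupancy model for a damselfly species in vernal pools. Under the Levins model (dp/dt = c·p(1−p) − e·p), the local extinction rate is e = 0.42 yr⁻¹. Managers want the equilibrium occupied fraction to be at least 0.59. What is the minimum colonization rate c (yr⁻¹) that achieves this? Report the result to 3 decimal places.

1.024

p* = 1 − e/c ≥ 0.59 requires e/c ≤ 0.4100, i.e. c ≥ e/0.4100.
c_min = 0.42/0.4100 = 1.0244.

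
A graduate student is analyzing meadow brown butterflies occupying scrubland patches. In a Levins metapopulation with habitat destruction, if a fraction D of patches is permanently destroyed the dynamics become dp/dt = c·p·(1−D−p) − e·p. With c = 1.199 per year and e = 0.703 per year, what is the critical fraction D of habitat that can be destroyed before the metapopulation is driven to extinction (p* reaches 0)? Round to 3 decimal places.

0.414

The nontrivial equilibrium is p* = (1−D) − e/c; extinction occurs when this hits zero.
So D_crit = 1 − e/c = 1 − 0.703/1.199 = 1 − 0.5863 = 0.4137.
This equals the undisturbed p*, a classic result of Lande's extension.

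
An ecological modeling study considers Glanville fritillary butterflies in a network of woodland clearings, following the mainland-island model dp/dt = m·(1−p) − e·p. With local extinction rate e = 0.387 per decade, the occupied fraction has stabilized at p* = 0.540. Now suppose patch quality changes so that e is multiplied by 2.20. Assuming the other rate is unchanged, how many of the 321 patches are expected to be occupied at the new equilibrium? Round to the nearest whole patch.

112

Balance m(1−p*) = e·p* gives m = e·p*/(1−p*) = 0.387×0.54000/0.46000 = 0.45430.
New p* = m/(m+e) = 0.45430/(0.45430+0.85140) = 0.34794.
Expected occupied = 321 × 0.34794 = 111.69 ≈ 112.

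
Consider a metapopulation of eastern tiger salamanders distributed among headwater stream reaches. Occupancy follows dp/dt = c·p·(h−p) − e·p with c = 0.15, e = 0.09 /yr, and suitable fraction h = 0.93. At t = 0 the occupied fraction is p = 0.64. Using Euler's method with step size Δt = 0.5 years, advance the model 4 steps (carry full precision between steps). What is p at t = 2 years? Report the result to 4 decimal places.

0.5863

Update rule: p ← p + [c·p·(h−p) − e·p]·Δt with Δt = 0.5.
p: 0.64000 → 0.62512  (Δp = -0.01488)
p: 0.62512 → 0.61128  (Δp = -0.01384)
p: 0.61128 → 0.59839  (Δp = -0.01290)
p: 0.59839 → 0.58634  (Δp = -0.01204)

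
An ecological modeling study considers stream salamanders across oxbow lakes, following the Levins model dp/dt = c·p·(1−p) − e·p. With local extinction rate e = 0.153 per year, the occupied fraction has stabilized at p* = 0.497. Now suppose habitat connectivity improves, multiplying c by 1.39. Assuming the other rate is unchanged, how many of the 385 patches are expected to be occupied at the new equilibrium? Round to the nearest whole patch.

Balance c(1−p*) = e gives c = e/(1 − 0.49700) = 0.153/0.50300 = 0.30417.
New p* = 1 − e/c = 1 − 0.15300/0.42280 = 0.63813.
Expected occupied = 385 × 0.63813 = 245.68 ≈ 246.

246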